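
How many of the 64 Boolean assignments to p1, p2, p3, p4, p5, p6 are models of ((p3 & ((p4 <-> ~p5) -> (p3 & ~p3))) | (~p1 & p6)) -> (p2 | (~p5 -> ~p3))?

Initial set: {T (((p3 & ((p4 <-> ~p5) -> (p3 & ~p3))) | (~p1 & p6)) -> (p2 | (~p5 -> ~p3)))}.
T (((p3 & ((p4 <-> ~p5) -> (p3 & ~p3))) | (~p1 & p6)) -> (p2 | (~p5 -> ~p3))): β-rule — branch into F ((p3 & ((p4 <-> ~p5) -> (p3 & ~p3))) | (~p1 & p6))  //  T (p2 | (~p5 -> ~p3)).
  branch 1 (add F ((p3 & ((p4 <-> ~p5) -> (p3 & ~p3))) | (~p1 & p6))):
    F ((p3 & ((p4 <-> ~p5) -> (p3 & ~p3))) | (~p1 & p6)): α-rule — add F (p3 & ((p4 <-> ~p5) -> (p3 & ~p3))), F (~p1 & p6).
    F (p3 & ((p4 <-> ~p5) -> (p3 & ~p3))): β-rule — branch into F p3  //  F ((p4 <-> ~p5) -> (p3 & ~p3)).
      branch 1.1 (add F p3):
        F (~p1 & p6): β-rule — branch into F ~p1  //  F p6.
          branch 1.1.1 (add F ~p1):
            ○ open, literals {p1=1, p3=0}.
          branch 1.1.2 (add F p6):
            ○ open, literals {p3=0, p6=0}.
      branch 1.2 (add F ((p4 <-> ~p5) -> (p3 & ~p3))):
        F ((p4 <-> ~p5) -> (p3 & ~p3)): α-rule — add T (p4 <-> ~p5), F (p3 & ~p3).
        F (~p1 & p6): β-rule — branch into F ~p1  //  F p6.
          branch 1.2.1 (add F ~p1):
            T (p4 <-> ~p5): β-rule — branch into T p4, T ~p5  //  F p4, F ~p5.
              branch 1.2.1.1 (add T p4, T ~p5):
                F (p3 & ~p3): β-rule — branch into F p3  //  F ~p3.
                  branch 1.2.1.1.1 (add F p3):
                    ○ open, literals {p1=1, p3=0, p4=1, p5=0}.
                  branch 1.2.1.1.2 (add F ~p3):
                    ○ open, literals {p1=1, p3=1, p4=1, p5=0}.
              branch 1.2.1.2 (add F p4, F ~p5):
                F (p3 & ~p3): β-rule — branch into F p3  //  F ~p3.
                  branch 1.2.1.2.1 (add F p3):
                    ○ open, literals {p1=1, p3=0, p4=0, p5=1}.
                  branch 1.2.1.2.2 (add F ~p3):
                    ○ open, literals {p1=1, p3=1, p4=0, p5=1}.
          branch 1.2.2 (add F p6):
            T (p4 <-> ~p5): β-rule — branch into T p4, T ~p5  //  F p4, F ~p5.
              branch 1.2.2.1 (add T p4, T ~p5):
                F (p3 & ~p3): β-rule — branch into F p3  //  F ~p3.
                  branch 1.2.2.1.1 (add F p3):
                    ○ open, literals {p3=0, p4=1, p5=0, p6=0}.
                  branch 1.2.2.1.2 (add F ~p3):
                    ○ open, literals {p3=1, p4=1, p5=0, p6=0}.
              branch 1.2.2.2 (add F p4, F ~p5):
                F (p3 & ~p3): β-rule — branch into F p3  //  F ~p3.
                  branch 1.2.2.2.1 (add F p3):
                    ○ open, literals {p3=0, p4=0, p5=1, p6=0}.
                  branch 1.2.2.2.2 (add F ~p3):
                    ○ open, literals {p3=1, p4=0, p5=1, p6=0}.
  branch 2 (add T (p2 | (~p5 -> ~p3))):
    T (p2 | (~p5 -> ~p3)): β-rule — branch into T p2  //  T (~p5 -> ~p3).
      branch 2.1 (add T p2):
        ○ open, literals {p2=1}.
      branch 2.2 (add T (~p5 -> ~p3)):
        T (~p5 -> ~p3): β-rule — branch into F ~p5  //  T ~p3.
          branch 2.2.1 (add F ~p5):
            ○ open, literals {p5=1}.
          branch 2.2.2 (add T ~p3):
            ○ open, literals {p3=0}.
0 branches closed, 13 open.
Each open branch fixes some atoms; the unmentioned ones are free. Counting distinct full assignments: branch {p1=1, p3=0} (p2, p4, p5, p6) contributes 16 new; branch {p3=0, p6=0} (p1, p2, p4, p5) contributes 8 new; branch {p1=1, p3=0, p4=1, p5=0} (p2, p6) contributes 0 new; branch {p1=1, p3=1, p4=1, p5=0} (p2, p6) contributes 4 new; branch {p1=1, p3=0, p4=0, p5=1} (p2, p6) contributes 0 new; branch {p1=1, p3=1, p4=0, p5=1} (p2, p6) contributes 4 new; branch {p3=0, p4=1, p5=0, p6=0} (p1, p2) contributes 0 new; branch {p3=1, p4=1, p5=0, p6=0} (p1, p2) contributes 2 new; branch {p3=0, p4=0, p5=1, p6=0} (p1, p2) contributes 0 new; branch {p3=1, p4=0, p5=1, p6=0} (p1, p2) contributes 2 new; branch {p2=1} (p1, p3, p4, p5, p6) contributes 14 new; branch {p5=1} (p1, p2, p3, p4, p6) contributes 7 new; branch {p3=0} (p1, p2, p4, p5, p6) contributes 2 new. Total: 59.

59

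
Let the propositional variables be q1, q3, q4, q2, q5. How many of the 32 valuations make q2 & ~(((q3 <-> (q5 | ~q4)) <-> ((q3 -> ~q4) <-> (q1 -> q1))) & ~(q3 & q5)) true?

Initial set: {(q2 & ~(((q3 <-> (q5 | ~q4)) <-> ((q3 -> ~q4) <-> (q1 -> q1))) & ~(q3 & q5)))}.
(q2 & ~(((q3 <-> (q5 | ~q4)) <-> ((q3 -> ~q4) <-> (q1 -> q1))) & ~(q3 & q5))): α-rule — add q2, ~(((q3 <-> (q5 | ~q4)) <-> ((q3 -> ~q4) <-> (q1 -> q1))) & ~(q3 & q5)).
~(((q3 <-> (q5 | ~q4)) <-> ((q3 -> ~q4) <-> (q1 -> q1))) & ~(q3 & q5)): β-rule — branch into ~((q3 <-> (q5 | ~q4)) <-> ((q3 -> ~q4) <-> (q1 -> q1)))  //  ~~(q3 & q5).
  branch 1 (add ~((q3 <-> (q5 | ~q4)) <-> ((q3 -> ~q4) <-> (q1 -> q1)))):
    ~((q3 <-> (q5 | ~q4)) <-> ((q3 -> ~q4) <-> (q1 -> q1))): β-rule — branch into (q3 <-> (q5 | ~q4)), ~((q3 -> ~q4) <-> (q1 -> q1))  //  ~(q3 <-> (q5 | ~q4)), ((q3 -> ~q4) <-> (q1 -> q1)).
      branch 1.1 (add (q3 <-> (q5 | ~q4)), ~((q3 -> ~q4) <-> (q1 -> q1))):
        (q3 <-> (q5 | ~q4)): β-rule — branch into q3, (q5 | ~q4)  //  ~q3, ~(q5 | ~q4).
          branch 1.1.1 (add q3, (q5 | ~q4)):
            ~((q3 -> ~q4) <-> (q1 -> q1)): β-rule — branch into (q3 -> ~q4), ~(q1 -> q1)  //  ~(q3 -> ~q4), (q1 -> q1).
              branch 1.1.1.1 (add (q3 -> ~q4), ~(q1 -> q1)):
                ~(q1 -> q1): α-rule — add q1, ~q1.
                × closes — contains both q1 and ~q1.
              branch 1.1.1.2 (add ~(q3 -> ~q4), (q1 -> q1)):
                ~(q3 -> ~q4): α-rule — add q3, ~~q4.
                (q5 | ~q4): β-rule — branch into q5  //  ~q4.
                  branch 1.1.1.2.1 (add q5):
                    (q1 -> q1): β-rule — branch into ~q1  //  q1.
                      branch 1.1.1.2.1.1 (add ~q1):
                        ○ open, literals {q1=0, q2=1, q3=1, q4=1, q5=1}.
                      branch 1.1.1.2.1.2 (add q1):
                        ○ open, literals {q1=1, q2=1, q3=1, q4=1, q5=1}.
                  branch 1.1.1.2.2 (add ~q4):
                    × closes — contains both q4 and ~q4.
          branch 1.1.2 (add ~q3, ~(q5 | ~q4)):
            ~(q5 | ~q4): α-rule — add ~q5, ~~q4.
            ~((q3 -> ~q4) <-> (q1 -> q1)): β-rule — branch into (q3 -> ~q4), ~(q1 -> q1)  //  ~(q3 -> ~q4), (q1 -> q1).
              branch 1.1.2.1 (add (q3 -> ~q4), ~(q1 -> q1)):
                ~(q1 -> q1): α-rule — add q1, ~q1.
                × closes — contains both q1 and ~q1.
              branch 1.1.2.2 (add ~(q3 -> ~q4), (q1 -> q1)):
                ~(q3 -> ~q4): α-rule — add q3, ~~q4.
                × closes — contains both q3 and ~q3.
      branch 1.2 (add ~(q3 <-> (q5 | ~q4)), ((q3 -> ~q4) <-> (q1 -> q1))):
        ~(q3 <-> (q5 | ~q4)): β-rule — branch into q3, ~(q5 | ~q4)  //  ~q3, (q5 | ~q4).
          branch 1.2.1 (add q3, ~(q5 | ~q4)):
            ~(q5 | ~q4): α-rule — add ~q5, ~~q4.
            ((q3 -> ~q4) <-> (q1 -> q1)): β-rule — branch into (q3 -> ~q4), (q1 -> q1)  //  ~(q3 -> ~q4), ~(q1 -> q1).
              branch 1.2.1.1 (add (q3 -> ~q4), (q1 -> q1)):
                (q3 -> ~q4): β-rule — branch into ~q3  //  ~q4.
                  branch 1.2.1.1.1 (add ~q3):
                    × closes — contains both q3 and ~q3.
                  branch 1.2.1.1.2 (add ~q4):
                    × closes — contains both q4 and ~q4.
              branch 1.2.1.2 (add ~(q3 -> ~q4), ~(q1 -> q1)):
                ~(q3 -> ~q4): α-rule — add q3, ~~q4.
                ~(q1 -> q1): α-rule — add q1, ~q1.
                × closes — contains both q1 and ~q1.
          branch 1.2.2 (add ~q3, (q5 | ~q4)):
            ((q3 -> ~q4) <-> (q1 -> q1)): β-rule — branch into (q3 -> ~q4), (q1 -> q1)  //  ~(q3 -> ~q4), ~(q1 -> q1).
              branch 1.2.2.1 (add (q3 -> ~q4), (q1 -> q1)):
                (q5 | ~q4): β-rule — branch into q5  //  ~q4.
                  branch 1.2.2.1.1 (add q5):
                    (q3 -> ~q4): β-rule — branch into ~q3  //  ~q4.
                      branch 1.2.2.1.1.1 (add ~q3):
                        (q1 -> q1): β-rule — branch into ~q1  //  q1.
                          branch 1.2.2.1.1.1.1 (add ~q1):
                            ○ open, literals {q1=0, q2=1, q3=0, q5=1}.
                          branch 1.2.2.1.1.1.2 (add q1):
                            ○ open, literals {q1=1, q2=1, q3=0, q5=1}.
                      branch 1.2.2.1.1.2 (add ~q4):
                        (q1 -> q1): β-rule — branch into ~q1  //  q1.
                          branch 1.2.2.1.1.2.1 (add ~q1):
                            ○ open, literals {q1=0, q2=1, q3=0, q4=0, q5=1}.
                          branch 1.2.2.1.1.2.2 (add q1):
                            ○ open, literals {q1=1, q2=1, q3=0, q4=0, q5=1}.
                  branch 1.2.2.1.2 (add ~q4):
                    (q3 -> ~q4): β-rule — branch into ~q3  //  ~q4.
                      branch 1.2.2.1.2.1 (add ~q3):
                        (q1 -> q1): β-rule — branch into ~q1  //  q1.
                          branch 1.2.2.1.2.1.1 (add ~q1):
                            ○ open, literals {q1=0, q2=1, q3=0, q4=0}.
                          branch 1.2.2.1.2.1.2 (add q1):
                            ○ open, literals {q1=1, q2=1, q3=0, q4=0}.
                      branch 1.2.2.1.2.2 (add ~q4):
                        (q1 -> q1): β-rule — branch into ~q1  //  q1.
                          branch 1.2.2.1.2.2.1 (add ~q1):
                            ○ open, literals {q1=0, q2=1, q3=0, q4=0}.
                          branch 1.2.2.1.2.2.2 (add q1):
                            ○ open, literals {q1=1, q2=1, q3=0, q4=0}.
              branch 1.2.2.2 (add ~(q3 -> ~q4), ~(q1 -> q1)):
                ~(q3 -> ~q4): α-rule — add q3, ~~q4.
                × closes — contains both q3 and ~q3.
  branch 2 (add ~~(q3 & q5)):
    ~~(q3 & q5): α-rule — add q3, q5.
    ○ open, literals {q2=1, q3=1, q5=1}.
8 branches closed, 11 open.
Each open branch fixes some atoms; the unmentioned ones are free. Counting distinct full assignments: branch {q1=0, q2=1, q3=1, q4=1, q5=1} (none free) contributes 1 new; branch {q1=1, q2=1, q3=1, q4=1, q5=1} (none free) contributes 1 new; branch {q1=0, q2=1, q3=0, q5=1} (q4) contributes 2 new; branch {q1=1, q2=1, q3=0, q5=1} (q4) contributes 2 new; branch {q1=0, q2=1, q3=0, q4=0, q5=1} (none free) contributes 0 new; branch {q1=1, q2=1, q3=0, q4=0, q5=1} (none free) contributes 0 new; branch {q1=0, q2=1, q3=0, q4=0} (q5) contributes 1 new; branch {q1=1, q2=1, q3=0, q4=0} (q5) contributes 1 new; branch {q1=0, q2=1, q3=0, q4=0} (q5) contributes 0 new; branch {q1=1, q2=1, q3=0, q4=0} (q5) contributes 0 new; branch {q2=1, q3=1, q5=1} (q1, q4) contributes 2 new. Total: 10.

10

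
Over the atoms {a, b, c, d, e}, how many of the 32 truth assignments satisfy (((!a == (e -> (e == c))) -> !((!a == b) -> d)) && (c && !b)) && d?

Initial set: {((((!a == (e -> (e == c))) -> !((!a == b) -> d)) && (c && !b)) && d)}.
((((!a == (e -> (e == c))) -> !((!a == b) -> d)) && (c && !b)) && d): α-rule — add (((!a == (e -> (e == c))) -> !((!a == b) -> d)) && (c && !b)), d.
(((!a == (e -> (e == c))) -> !((!a == b) -> d)) && (c && !b)): α-rule — add ((!a == (e -> (e == c))) -> !((!a == b) -> d)), (c && !b).
(c && !b): α-rule — add c, !b.
((!a == (e -> (e == c))) -> !((!a == b) -> d)): β-rule — branch into !(!a == (e -> (e == c)))  //  !((!a == b) -> d).
  branch 1 (add !(!a == (e -> (e == c)))):
    !(!a == (e -> (e == c))): β-rule — branch into !a, !(e -> (e == c))  //  !!a, (e -> (e == c)).
      branch 1.1 (add !a, !(e -> (e == c))):
        !(e -> (e == c)): α-rule — add e, !(e == c).
        !(e == c): β-rule — branch into e, !c  //  !e, c.
          branch 1.1.1 (add e, !c):
            × closes — contains both c and !c.
          branch 1.1.2 (add !e, c):
            × closes — contains both e and !e.
      branch 1.2 (add !!a, (e -> (e == c))):
        (e -> (e == c)): β-rule — branch into !e  //  (e == c).
          branch 1.2.1 (add !e):
            ○ open, literals {a=true, b=false, c=true, d=true, e=false}.
          branch 1.2.2 (add (e == c)):
            (e == c): β-rule — branch into e, c  //  !e, !c.
              branch 1.2.2.1 (add e, c):
                ○ open, literals {a=true, b=false, c=true, d=true, e=true}.
              branch 1.2.2.2 (add !e, !c):
                × closes — contains both c and !c.
  branch 2 (add !((!a == b) -> d)):
    !((!a == b) -> d): α-rule — add (!a == b), !d.
    × closes — contains both d and !d.
4 branches closed, 2 open.
Each open branch fixes some atoms; the unmentioned ones are free. Counting distinct full assignments: branch {a=true, b=false, c=true, d=true, e=false} (none free) contributes 1 new; branch {a=true, b=false, c=true, d=true, e=true} (none free) contributes 1 new. Total: 2.

2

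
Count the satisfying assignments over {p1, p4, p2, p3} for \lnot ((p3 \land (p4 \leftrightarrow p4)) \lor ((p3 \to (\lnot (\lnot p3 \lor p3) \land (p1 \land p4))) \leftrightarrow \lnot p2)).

4

Initial set: {\lnot ((p3 \land (p4 \leftrightarrow p4)) \lor ((p3 \to (\lnot (\lnot p3 \lor p3) \land (p1 \land p4))) \leftrightarrow \lnot p2))}.
\lnot ((p3 \land (p4 \leftrightarrow p4)) \lor ((p3 \to (\lnot (\lnot p3 \lor p3) \land (p1 \land p4))) \leftrightarrow \lnot p2)): α-rule — add \lnot (p3 \land (p4 \leftrightarrow p4)), \lnot ((p3 \to (\lnot (\lnot p3 \lor p3) \land (p1 \land p4))) \leftrightarrow \lnot p2).
\lnot (p3 \land (p4 \leftrightarrow p4)): β-rule — branch into \lnot p3  //  \lnot (p4 \leftrightarrow p4).
  branch 1 (add \lnot p3):
    \lnot ((p3 \to (\lnot (\lnot p3 \lor p3) \land (p1 \land p4))) \leftrightarrow \lnot p2): β-rule — branch into (p3 \to (\lnot (\lnot p3 \lor p3) \land (p1 \land p4))), \lnot \lnot p2  //  \lnot (p3 \to (\lnot (\lnot p3 \lor p3) \land (p1 \land p4))), \lnot p2.
      branch 1.1 (add (p3 \to (\lnot (\lnot p3 \lor p3) \land (p1 \land p4))), \lnot \lnot p2):
        (p3 \to (\lnot (\lnot p3 \lor p3) \land (p1 \land p4))): β-rule — branch into \lnot p3  //  (\lnot (\lnot p3 \lor p3) \land (p1 \land p4)).
          branch 1.1.1 (add \lnot p3):
            ○ open, literals {p2=true, p3=false}.
          branch 1.1.2 (add (\lnot (\lnot p3 \lor p3) \land (p1 \land p4))):
            (\lnot (\lnot p3 \lor p3) \land (p1 \land p4)): α-rule — add \lnot (\lnot p3 \lor p3), (p1 \land p4).
            \lnot (\lnot p3 \lor p3): α-rule — add \lnot \lnot p3, \lnot p3.
            × closes — contains both p3 and \lnot p3.
      branch 1.2 (add \lnot (p3 \to (\lnot (\lnot p3 \lor p3) \land (p1 \land p4))), \lnot p2):
        \lnot (p3 \to (\lnot (\lnot p3 \lor p3) \land (p1 \land p4))): α-rule — add p3, \lnot (\lnot (\lnot p3 \lor p3) \land (p1 \land p4)).
        × closes — contains both p3 and \lnot p3.
  branch 2 (add \lnot (p4 \leftrightarrow p4)):
    \lnot ((p3 \to (\lnot (\lnot p3 \lor p3) \land (p1 \land p4))) \leftrightarrow \lnot p2): β-rule — branch into (p3 \to (\lnot (\lnot p3 \lor p3) \land (p1 \land p4))), \lnot \lnot p2  //  \lnot (p3 \to (\lnot (\lnot p3 \lor p3) \land (p1 \land p4))), \lnot p2.
      branch 2.1 (add (p3 \to (\lnot (\lnot p3 \lor p3) \land (p1 \land p4))), \lnot \lnot p2):
        \lnot (p4 \leftrightarrow p4): β-rule — branch into p4, \lnot p4  //  \lnot p4, p4.
          branch 2.1.1 (add p4, \lnot p4):
            × closes — contains both p4 and \lnot p4.
          branch 2.1.2 (add \lnot p4, p4):
            × closes — contains both p4 and \lnot p4.
      branch 2.2 (add \lnot (p3 \to (\lnot (\lnot p3 \lor p3) \land (p1 \land p4))), \lnot p2):
        \lnot (p3 \to (\lnot (\lnot p3 \lor p3) \land (p1 \land p4))): α-rule — add p3, \lnot (\lnot (\lnot p3 \lor p3) \land (p1 \land p4)).
        \lnot (p4 \leftrightarrow p4): β-rule — branch into p4, \lnot p4  //  \lnot p4, p4.
          branch 2.2.1 (add p4, \lnot p4):
            × closes — contains both p4 and \lnot p4.
          branch 2.2.2 (add \lnot p4, p4):
            × closes — contains both p4 and \lnot p4.
6 branches closed, 1 open.
Each open branch fixes some atoms; the unmentioned ones are free. Counting distinct full assignments: branch {p2=true, p3=false} (p1, p4) contributes 4 new. Total: 4.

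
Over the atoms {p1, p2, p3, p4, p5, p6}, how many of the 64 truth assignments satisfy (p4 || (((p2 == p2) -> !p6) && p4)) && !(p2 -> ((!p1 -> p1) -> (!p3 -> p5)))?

Initial set: {((p4 || (((p2 == p2) -> !p6) && p4)) && !(p2 -> ((!p1 -> p1) -> (!p3 -> p5))))}.
((p4 || (((p2 == p2) -> !p6) && p4)) && !(p2 -> ((!p1 -> p1) -> (!p3 -> p5)))): α-rule — add (p4 || (((p2 == p2) -> !p6) && p4)), !(p2 -> ((!p1 -> p1) -> (!p3 -> p5))).
!(p2 -> ((!p1 -> p1) -> (!p3 -> p5))): α-rule — add p2, !((!p1 -> p1) -> (!p3 -> p5)).
!((!p1 -> p1) -> (!p3 -> p5)): α-rule — add (!p1 -> p1), !(!p3 -> p5).
!(!p3 -> p5): α-rule — add !p3, !p5.
(p4 || (((p2 == p2) -> !p6) && p4)): β-rule — branch into p4  //  (((p2 == p2) -> !p6) && p4).
  branch 1 (add p4):
    (!p1 -> p1): β-rule — branch into !!p1  //  p1.
      branch 1.1 (add !!p1):
        ○ open, literals {p1=T, p2=T, p3=F, p4=T, p5=F}.
      branch 1.2 (add p1):
        ○ open, literals {p1=T, p2=T, p3=F, p4=T, p5=F}.
  branch 2 (add (((p2 == p2) -> !p6) && p4)):
    (((p2 == p2) -> !p6) && p4): α-rule — add ((p2 == p2) -> !p6), p4.
    (!p1 -> p1): β-rule — branch into !!p1  //  p1.
      branch 2.1 (add !!p1):
        ((p2 == p2) -> !p6): β-rule — branch into !(p2 == p2)  //  !p6.
          branch 2.1.1 (add !(p2 == p2)):
            !(p2 == p2): β-rule — branch into p2, !p2  //  !p2, p2.
              branch 2.1.1.1 (add p2, !p2):
                × closes — contains both p2 and !p2.
              branch 2.1.1.2 (add !p2, p2):
                × closes — contains both p2 and !p2.
          branch 2.1.2 (add !p6):
            ○ open, literals {p1=T, p2=T, p3=F, p4=T, p5=F, p6=F}.
      branch 2.2 (add p1):
        ((p2 == p2) -> !p6): β-rule — branch into !(p2 == p2)  //  !p6.
          branch 2.2.1 (add !(p2 == p2)):
            !(p2 == p2): β-rule — branch into p2, !p2  //  !p2, p2.
              branch 2.2.1.1 (add p2, !p2):
                × closes — contains both p2 and !p2.
              branch 2.2.1.2 (add !p2, p2):
                × closes — contains both p2 and !p2.
          branch 2.2.2 (add !p6):
            ○ open, literals {p1=T, p2=T, p3=F, p4=T, p5=F, p6=F}.
4 branches closed, 4 open.
Each open branch fixes some atoms; the unmentioned ones are free. Counting distinct full assignments: branch {p1=T, p2=T, p3=F, p4=T, p5=F} (p6) contributes 2 new; branch {p1=T, p2=T, p3=F, p4=T, p5=F} (p6) contributes 0 new; branch {p1=T, p2=T, p3=F, p4=T, p5=F, p6=F} (none free) contributes 0 new; branch {p1=T, p2=T, p3=F, p4=T, p5=F, p6=F} (none free) contributes 0 new. Total: 2.

2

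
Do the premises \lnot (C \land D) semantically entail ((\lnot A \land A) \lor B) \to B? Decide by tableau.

Yes

Initial set: {\lnot (C \land D); \lnot (((\lnot A \land A) \lor B) \to B)}.
\lnot (((\lnot A \land A) \lor B) \to B): α-rule — add ((\lnot A \land A) \lor B), \lnot B.
\lnot (C \land D): β-rule — branch into \lnot C  //  \lnot D.
  branch 1 (add \lnot C):
    ((\lnot A \land A) \lor B): β-rule — branch into (\lnot A \land A)  //  B.
      branch 1.1 (add (\lnot A \land A)):
        (\lnot A \land A): α-rule — add \lnot A, A.
        × closes — contains both A and \lnot A.
      branch 1.2 (add B):
        × closes — contains both B and \lnot B.
  branch 2 (add \lnot D):
    ((\lnot A \land A) \lor B): β-rule — branch into (\lnot A \land A)  //  B.
      branch 2.1 (add (\lnot A \land A)):
        (\lnot A \land A): α-rule — add \lnot A, A.
        × closes — contains both A and \lnot A.
      branch 2.2 (add B):
        × closes — contains both B and \lnot B.
All 4 branches close.
Every branch closed, so the premises entail the conclusion.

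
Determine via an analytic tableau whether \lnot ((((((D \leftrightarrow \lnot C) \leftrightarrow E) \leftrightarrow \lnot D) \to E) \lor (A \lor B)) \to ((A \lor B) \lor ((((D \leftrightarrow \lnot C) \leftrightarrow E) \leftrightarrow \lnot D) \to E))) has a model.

Unsatisfiable

Initial set: {\lnot ((((((D \leftrightarrow \lnot C) \leftrightarrow E) \leftrightarrow \lnot D) \to E) \lor (A \lor B)) \to ((A \lor B) \lor ((((D \leftrightarrow \lnot C) \leftrightarrow E) \leftrightarrow \lnot D) \to E)))}.
\lnot ((((((D \leftrightarrow \lnot C) \leftrightarrow E) \leftrightarrow \lnot D) \to E) \lor (A \lor B)) \to ((A \lor B) \lor ((((D \leftrightarrow \lnot C) \leftrightarrow E) \leftrightarrow \lnot D) \to E))): α-rule — add (((((D \leftrightarrow \lnot C) \leftrightarrow E) \leftrightarrow \lnot D) \to E) \lor (A \lor B)), \lnot ((A \lor B) \lor ((((D \leftrightarrow \lnot C) \leftrightarrow E) \leftrightarrow \lnot D) \to E)).
\lnot ((A \lor B) \lor ((((D \leftrightarrow \lnot C) \leftrightarrow E) \leftrightarrow \lnot D) \to E)): α-rule — add \lnot (A \lor B), \lnot ((((D \leftrightarrow \lnot C) \leftrightarrow E) \leftrightarrow \lnot D) \to E).
\lnot (A \lor B): α-rule — add \lnot A, \lnot B.
\lnot ((((D \leftrightarrow \lnot C) \leftrightarrow E) \leftrightarrow \lnot D) \to E): α-rule — add (((D \leftrightarrow \lnot C) \leftrightarrow E) \leftrightarrow \lnot D), \lnot E.
(((((D \leftrightarrow \lnot C) \leftrightarrow E) \leftrightarrow \lnot D) \to E) \lor (A \lor B)): β-rule — branch into ((((D \leftrightarrow \lnot C) \leftrightarrow E) \leftrightarrow \lnot D) \to E)  //  (A \lor B).
  branch 1 (add ((((D \leftrightarrow \lnot C) \leftrightarrow E) \leftrightarrow \lnot D) \to E)):
    (((D \leftrightarrow \lnot C) \leftrightarrow E) \leftrightarrow \lnot D): β-rule — branch into ((D \leftrightarrow \lnot C) \leftrightarrow E), \lnot D  //  \lnot ((D \leftrightarrow \lnot C) \leftrightarrow E), \lnot \lnot D.
      branch 1.1 (add ((D \leftrightarrow \lnot C) \leftrightarrow E), \lnot D):
        ((((D \leftrightarrow \lnot C) \leftrightarrow E) \leftrightarrow \lnot D) \to E): β-rule — branch into \lnot (((D \leftrightarrow \lnot C) \leftrightarrow E) \leftrightarrow \lnot D)  //  E.
          branch 1.1.1 (add \lnot (((D \leftrightarrow \lnot C) \leftrightarrow E) \leftrightarrow \lnot D)):
            ((D \leftrightarrow \lnot C) \leftrightarrow E): β-rule — branch into (D \leftrightarrow \lnot C), E  //  \lnot (D \leftrightarrow \lnot C), \lnot E.
              branch 1.1.1.1 (add (D \leftrightarrow \lnot C), E):
                × closes — contains both E and \lnot E.
              branch 1.1.1.2 (add \lnot (D \leftrightarrow \lnot C), \lnot E):
                \lnot (((D \leftrightarrow \lnot C) \leftrightarrow E) \leftrightarrow \lnot D): β-rule — branch into ((D \leftrightarrow \lnot C) \leftrightarrow E), \lnot \lnot D  //  \lnot ((D \leftrightarrow \lnot C) \leftrightarrow E), \lnot D.
                  branch 1.1.1.2.1 (add ((D \leftrightarrow \lnot C) \leftrightarrow E), \lnot \lnot D):
                    × closes — contains both D and \lnot D.
                  branch 1.1.1.2.2 (add \lnot ((D \leftrightarrow \lnot C) \leftrightarrow E), \lnot D):
                    \lnot (D \leftrightarrow \lnot C): β-rule — branch into D, \lnot \lnot C  //  \lnot D, \lnot C.
                      branch 1.1.1.2.2.1 (add D, \lnot \lnot C):
                        × closes — contains both D and \lnot D.
                      branch 1.1.1.2.2.2 (add \lnot D, \lnot C):
                        \lnot ((D \leftrightarrow \lnot C) \leftrightarrow E): β-rule — branch into (D \leftrightarrow \lnot C), \lnot E  //  \lnot (D \leftrightarrow \lnot C), E.
                          branch 1.1.1.2.2.2.1 (add (D \leftrightarrow \lnot C), \lnot E):
                            (D \leftrightarrow \lnot C): β-rule — branch into D, \lnot C  //  \lnot D, \lnot \lnot C.
                              branch 1.1.1.2.2.2.1.1 (add D, \lnot C):
                                × closes — contains both D and \lnot D.
                              branch 1.1.1.2.2.2.1.2 (add \lnot D, \lnot \lnot C):
                                × closes — contains both C and \lnot C.
                          branch 1.1.1.2.2.2.2 (add \lnot (D \leftrightarrow \lnot C), E):
                            × closes — contains both E and \lnot E.
          branch 1.1.2 (add E):
            × closes — contains both E and \lnot E.
      branch 1.2 (add \lnot ((D \leftrightarrow \lnot C) \leftrightarrow E), \lnot \lnot D):
        ((((D \leftrightarrow \lnot C) \leftrightarrow E) \leftrightarrow \lnot D) \to E): β-rule — branch into \lnot (((D \leftrightarrow \lnot C) \leftrightarrow E) \leftrightarrow \lnot D)  //  E.
          branch 1.2.1 (add \lnot (((D \leftrightarrow \lnot C) \leftrightarrow E) \leftrightarrow \lnot D)):
            \lnot ((D \leftrightarrow \lnot C) \leftrightarrow E): β-rule — branch into (D \leftrightarrow \lnot C), \lnot E  //  \lnot (D \leftrightarrow \lnot C), E.
              branch 1.2.1.1 (add (D \leftrightarrow \lnot C), \lnot E):
                \lnot (((D \leftrightarrow \lnot C) \leftrightarrow E) \leftrightarrow \lnot D): β-rule — branch into ((D \leftrightarrow \lnot C) \leftrightarrow E), \lnot \lnot D  //  \lnot ((D \leftrightarrow \lnot C) \leftrightarrow E), \lnot D.
                  branch 1.2.1.1.1 (add ((D \leftrightarrow \lnot C) \leftrightarrow E), \lnot \lnot D):
                    (D \leftrightarrow \lnot C): β-rule — branch into D, \lnot C  //  \lnot D, \lnot \lnot C.
                      branch 1.2.1.1.1.1 (add D, \lnot C):
                        ((D \leftrightarrow \lnot C) \leftrightarrow E): β-rule — branch into (D \leftrightarrow \lnot C), E  //  \lnot (D \leftrightarrow \lnot C), \lnot E.
                          branch 1.2.1.1.1.1.1 (add (D \leftrightarrow \lnot C), E):
                            × closes — contains both E and \lnot E.
                          branch 1.2.1.1.1.1.2 (add \lnot (D \leftrightarrow \lnot C), \lnot E):
                            \lnot (D \leftrightarrow \lnot C): β-rule — branch into D, \lnot \lnot C  //  \lnot D, \lnot C.
                              branch 1.2.1.1.1.1.2.1 (add D, \lnot \lnot C):
                                × closes — contains both C and \lnot C.
                              branch 1.2.1.1.1.1.2.2 (add \lnot D, \lnot C):
                                × closes — contains both D and \lnot D.
                      branch 1.2.1.1.1.2 (add \lnot D, \lnot \lnot C):
                        × closes — contains both D and \lnot D.
                  branch 1.2.1.1.2 (add \lnot ((D \leftrightarrow \lnot C) \leftrightarrow E), \lnot D):
                    × closes — contains both D and \lnot D.
              branch 1.2.1.2 (add \lnot (D \leftrightarrow \lnot C), E):
                × closes — contains both E and \lnot E.
          branch 1.2.2 (add E):
            × closes — contains both E and \lnot E.
  branch 2 (add (A \lor B)):
    (((D \leftrightarrow \lnot C) \leftrightarrow E) \leftrightarrow \lnot D): β-rule — branch into ((D \leftrightarrow \lnot C) \leftrightarrow E), \lnot D  //  \lnot ((D \leftrightarrow \lnot C) \leftrightarrow E), \lnot \lnot D.
      branch 2.1 (add ((D \leftrightarrow \lnot C) \leftrightarrow E), \lnot D):
        (A \lor B): β-rule — branch into A  //  B.
          branch 2.1.1 (add A):
            × closes — contains both A and \lnot A.
          branch 2.1.2 (add B):
            × closes — contains both B and \lnot B.
      branch 2.2 (add \lnot ((D \leftrightarrow \lnot C) \leftrightarrow E), \lnot \lnot D):
        (A \lor B): β-rule — branch into A  //  B.
          branch 2.2.1 (add A):
            × closes — contains both A and \lnot A.
          branch 2.2.2 (add B):
            × closes — contains both B and \lnot B.
All 18 branches close.
Every branch closed; the formula is unsatisfiable.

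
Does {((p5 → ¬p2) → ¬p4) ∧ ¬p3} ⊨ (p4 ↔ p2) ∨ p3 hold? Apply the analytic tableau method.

Initial set: {(((p5 → ¬p2) → ¬p4) ∧ ¬p3); ¬((p4 ↔ p2) ∨ p3)}.
(((p5 → ¬p2) → ¬p4) ∧ ¬p3): α-rule — add ((p5 → ¬p2) → ¬p4), ¬p3.
¬((p4 ↔ p2) ∨ p3): α-rule — add ¬(p4 ↔ p2), ¬p3.
((p5 → ¬p2) → ¬p4): β-rule — branch into ¬(p5 → ¬p2)  //  ¬p4.
  branch 1 (add ¬(p5 → ¬p2)):
    ¬(p5 → ¬p2): α-rule — add p5, ¬¬p2.
    ¬(p4 ↔ p2): β-rule — branch into p4, ¬p2  //  ¬p4, p2.
      branch 1.1 (add p4, ¬p2):
        × closes — contains both p2 and ¬p2.
      branch 1.2 (add ¬p4, p2):
        ○ open, literals {p2=T, p3=F, p4=F, p5=T}.
  branch 2 (add ¬p4):
    ¬(p4 ↔ p2): β-rule — branch into p4, ¬p2  //  ¬p4, p2.
      branch 2.1 (add p4, ¬p2):
        × closes — contains both p4 and ¬p4.
      branch 2.2 (add ¬p4, p2):
        ○ open, literals {p2=T, p3=F, p4=F}.
2 branches closed, 2 open.
An open branch gives a countermodel: p2=T, p3=F, p4=F, p5=T (unmentioned atoms arbitrary); the premises hold there but the conclusion fails.

No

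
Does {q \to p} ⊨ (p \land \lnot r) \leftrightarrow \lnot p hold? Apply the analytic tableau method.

Initial set: {T (q \to p); F ((p \land \lnot r) \leftrightarrow \lnot p)}.
T (q \to p): β-rule — branch into F q  //  T p.
  branch 1 (add F q):
    F ((p \land \lnot r) \leftrightarrow \lnot p): β-rule — branch into T (p \land \lnot r), F \lnot p  //  F (p \land \lnot r), T \lnot p.
      branch 1.1 (add T (p \land \lnot r), F \lnot p):
        T (p \land \lnot r): α-rule — add T p, T \lnot r.
        ○ open, literals {p=1, q=0, r=0}.
      branch 1.2 (add F (p \land \lnot r), T \lnot p):
        F (p \land \lnot r): β-rule — branch into F p  //  F \lnot r.
          branch 1.2.1 (add F p):
            ○ open, literals {p=0, q=0}.
          branch 1.2.2 (add F \lnot r):
            ○ open, literals {p=0, q=0, r=1}.
  branch 2 (add T p):
    F ((p \land \lnot r) \leftrightarrow \lnot p): β-rule — branch into T (p \land \lnot r), F \lnot p  //  F (p \land \lnot r), T \lnot p.
      branch 2.1 (add T (p \land \lnot r), F \lnot p):
        T (p \land \lnot r): α-rule — add T p, T \lnot r.
        ○ open, literals {p=1, r=0}.
      branch 2.2 (add F (p \land \lnot r), T \lnot p):
        × closes — contains both p and \lnot p.
1 branch closed, 4 open.
An open branch gives a countermodel: p=1, q=0, r=0 (unmentioned atoms arbitrary); the premises hold there but the conclusion fails.

No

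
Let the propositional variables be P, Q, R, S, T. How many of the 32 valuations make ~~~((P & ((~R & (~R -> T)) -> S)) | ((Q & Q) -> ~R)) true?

Initial set: {~~~((P & ((~R & (~R -> T)) -> S)) | ((Q & Q) -> ~R))}.
~~~((P & ((~R & (~R -> T)) -> S)) | ((Q & Q) -> ~R)): drop double negation, giving ~((P & ((~R & (~R -> T)) -> S)) | ((Q & Q) -> ~R)).
~((P & ((~R & (~R -> T)) -> S)) | ((Q & Q) -> ~R)): α-rule — add ~(P & ((~R & (~R -> T)) -> S)), ~((Q & Q) -> ~R).
~((Q & Q) -> ~R): α-rule — add (Q & Q), ~~R.
(Q & Q): α-rule — add Q, Q.
~(P & ((~R & (~R -> T)) -> S)): β-rule — branch into ~P  //  ~((~R & (~R -> T)) -> S).
  branch 1 (add ~P):
    ○ open, literals {P=0, Q=1, R=1}.
  branch 2 (add ~((~R & (~R -> T)) -> S)):
    ~((~R & (~R -> T)) -> S): α-rule — add (~R & (~R -> T)), ~S.
    (~R & (~R -> T)): α-rule — add ~R, (~R -> T).
    × closes — contains both R and ~R.
1 branch closed, 1 open.
Each open branch fixes some atoms; the unmentioned ones are free. Counting distinct full assignments: branch {P=0, Q=1, R=1} (S, T) contributes 4 new. Total: 4.

4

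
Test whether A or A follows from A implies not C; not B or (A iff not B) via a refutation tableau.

No

Initial set: {T (A implies not C); T (not B or (A iff not B)); F (A or A)}.
F (A or A): α-rule — add F A, F A.
T (A implies not C): β-rule — branch into F A  //  T not C.
  branch 1 (add F A):
    T (not B or (A iff not B)): β-rule — branch into T not B  //  T (A iff not B).
      branch 1.1 (add T not B):
        ○ open, literals {A=false, B=false}.
      branch 1.2 (add T (A iff not B)):
        T (A iff not B): β-rule — branch into T A, T not B  //  F A, F not B.
          branch 1.2.1 (add T A, T not B):
            × closes — contains both A and not A.
          branch 1.2.2 (add F A, F not B):
            ○ open, literals {A=false, B=true}.
  branch 2 (add T not C):
    T (not B or (A iff not B)): β-rule — branch into T not B  //  T (A iff not B).
      branch 2.1 (add T not B):
        ○ open, literals {A=false, B=false, C=false}.
      branch 2.2 (add T (A iff not B)):
        T (A iff not B): β-rule — branch into T A, T not B  //  F A, F not B.
          branch 2.2.1 (add T A, T not B):
            × closes — contains both A and not A.
          branch 2.2.2 (add F A, F not B):
            ○ open, literals {A=false, B=true, C=false}.
2 branches closed, 4 open.
An open branch gives a countermodel: A=false, B=false (unmentioned atoms arbitrary); the premises hold there but the conclusion fails.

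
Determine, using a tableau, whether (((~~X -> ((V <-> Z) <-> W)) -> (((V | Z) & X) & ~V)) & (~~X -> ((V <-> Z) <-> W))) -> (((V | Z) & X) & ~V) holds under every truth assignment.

Valid

Assume the negation and expand:
Initial set: {F ((((~~X -> ((V <-> Z) <-> W)) -> (((V | Z) & X) & ~V)) & (~~X -> ((V <-> Z) <-> W))) -> (((V | Z) & X) & ~V))}.
F ((((~~X -> ((V <-> Z) <-> W)) -> (((V | Z) & X) & ~V)) & (~~X -> ((V <-> Z) <-> W))) -> (((V | Z) & X) & ~V)): α-rule — add T (((~~X -> ((V <-> Z) <-> W)) -> (((V | Z) & X) & ~V)) & (~~X -> ((V <-> Z) <-> W))), F (((V | Z) & X) & ~V).
T (((~~X -> ((V <-> Z) <-> W)) -> (((V | Z) & X) & ~V)) & (~~X -> ((V <-> Z) <-> W))): α-rule — add T ((~~X -> ((V <-> Z) <-> W)) -> (((V | Z) & X) & ~V)), T (~~X -> ((V <-> Z) <-> W)).
F (((V | Z) & X) & ~V): β-rule — branch into F ((V | Z) & X)  //  F ~V.
  branch 1 (add F ((V | Z) & X)):
    T ((~~X -> ((V <-> Z) <-> W)) -> (((V | Z) & X) & ~V)): β-rule — branch into F (~~X -> ((V <-> Z) <-> W))  //  T (((V | Z) & X) & ~V).
      branch 1.1 (add F (~~X -> ((V <-> Z) <-> W))):
        F (~~X -> ((V <-> Z) <-> W)): α-rule — add T ~~X, F ((V <-> Z) <-> W).
        T ~~X: drop double negation, giving T X.
        T (~~X -> ((V <-> Z) <-> W)): β-rule — branch into F ~~X  //  T ((V <-> Z) <-> W).
          branch 1.1.1 (add F ~~X):
            F ~~X: drop double negation, giving F X.
            × closes — contains both X and ~X.
          branch 1.1.2 (add T ((V <-> Z) <-> W)):
            F ((V | Z) & X): β-rule — branch into F (V | Z)  //  F X.
              branch 1.1.2.1 (add F (V | Z)):
                F (V | Z): α-rule — add F V, F Z.
                F ((V <-> Z) <-> W): β-rule — branch into T (V <-> Z), F W  //  F (V <-> Z), T W.
                  branch 1.1.2.1.1 (add T (V <-> Z), F W):
                    T ((V <-> Z) <-> W): β-rule — branch into T (V <-> Z), T W  //  F (V <-> Z), F W.
                      branch 1.1.2.1.1.1 (add T (V <-> Z), T W):
                        × closes — contains both W and ~W.
                      branch 1.1.2.1.1.2 (add F (V <-> Z), F W):
                        T (V <-> Z): β-rule — branch into T V, T Z  //  F V, F Z.
                          branch 1.1.2.1.1.2.1 (add T V, T Z):
                            × closes — contains both V and ~V.
                          branch 1.1.2.1.1.2.2 (add F V, F Z):
                            F (V <-> Z): β-rule — branch into T V, F Z  //  F V, T Z.
                              branch 1.1.2.1.1.2.2.1 (add T V, F Z):
                                × closes — contains both V and ~V.
                              branch 1.1.2.1.1.2.2.2 (add F V, T Z):
                                × closes — contains both Z and ~Z.
                  branch 1.1.2.1.2 (add F (V <-> Z), T W):
                    T ((V <-> Z) <-> W): β-rule — branch into T (V <-> Z), T W  //  F (V <-> Z), F W.
                      branch 1.1.2.1.2.1 (add T (V <-> Z), T W):
                        F (V <-> Z): β-rule — branch into T V, F Z  //  F V, T Z.
                          branch 1.1.2.1.2.1.1 (add T V, F Z):
                            × closes — contains both V and ~V.
                          branch 1.1.2.1.2.1.2 (add F V, T Z):
                            × closes — contains both Z and ~Z.
                      branch 1.1.2.1.2.2 (add F (V <-> Z), F W):
                        × closes — contains both W and ~W.
              branch 1.1.2.2 (add F X):
                × closes — contains both X and ~X.
      branch 1.2 (add T (((V | Z) & X) & ~V)):
        T (((V | Z) & X) & ~V): α-rule — add T ((V | Z) & X), T ~V.
        T ((V | Z) & X): α-rule — add T (V | Z), T X.
        T (~~X -> ((V <-> Z) <-> W)): β-rule — branch into F ~~X  //  T ((V <-> Z) <-> W).
          branch 1.2.1 (add F ~~X):
            F ~~X: drop double negation, giving F X.
            × closes — contains both X and ~X.
          branch 1.2.2 (add T ((V <-> Z) <-> W)):
            F ((V | Z) & X): β-rule — branch into F (V | Z)  //  F X.
              branch 1.2.2.1 (add F (V | Z)):
                F (V | Z): α-rule — add F V, F Z.
                T (V | Z): β-rule — branch into T V  //  T Z.
                  branch 1.2.2.1.1 (add T V):
                    × closes — contains both V and ~V.
                  branch 1.2.2.1.2 (add T Z):
                    × closes — contains both Z and ~Z.
              branch 1.2.2.2 (add F X):
                × closes — contains both X and ~X.
  branch 2 (add F ~V):
    T ((~~X -> ((V <-> Z) <-> W)) -> (((V | Z) & X) & ~V)): β-rule — branch into F (~~X -> ((V <-> Z) <-> W))  //  T (((V | Z) & X) & ~V).
      branch 2.1 (add F (~~X -> ((V <-> Z) <-> W))):
        F (~~X -> ((V <-> Z) <-> W)): α-rule — add T ~~X, F ((V <-> Z) <-> W).
        T ~~X: drop double negation, giving T X.
        T (~~X -> ((V <-> Z) <-> W)): β-rule — branch into F ~~X  //  T ((V <-> Z) <-> W).
          branch 2.1.1 (add F ~~X):
            F ~~X: drop double negation, giving F X.
            × closes — contains both X and ~X.
          branch 2.1.2 (add T ((V <-> Z) <-> W)):
            F ((V <-> Z) <-> W): β-rule — branch into T (V <-> Z), F W  //  F (V <-> Z), T W.
              branch 2.1.2.1 (add T (V <-> Z), F W):
                T ((V <-> Z) <-> W): β-rule — branch into T (V <-> Z), T W  //  F (V <-> Z), F W.
                  branch 2.1.2.1.1 (add T (V <-> Z), T W):
                    × closes — contains both W and ~W.
                  branch 2.1.2.1.2 (add F (V <-> Z), F W):
                    T (V <-> Z): β-rule — branch into T V, T Z  //  F V, F Z.
                      branch 2.1.2.1.2.1 (add T V, T Z):
                        F (V <-> Z): β-rule — branch into T V, F Z  //  F V, T Z.
                          branch 2.1.2.1.2.1.1 (add T V, F Z):
                            × closes — contains both Z and ~Z.
                          branch 2.1.2.1.2.1.2 (add F V, T Z):
                            × closes — contains both V and ~V.
                      branch 2.1.2.1.2.2 (add F V, F Z):
                        × closes — contains both V and ~V.
              branch 2.1.2.2 (add F (V <-> Z), T W):
                T ((V <-> Z) <-> W): β-rule — branch into T (V <-> Z), T W  //  F (V <-> Z), F W.
                  branch 2.1.2.2.1 (add T (V <-> Z), T W):
                    F (V <-> Z): β-rule — branch into T V, F Z  //  F V, T Z.
                      branch 2.1.2.2.1.1 (add T V, F Z):
                        T (V <-> Z): β-rule — branch into T V, T Z  //  F V, F Z.
                          branch 2.1.2.2.1.1.1 (add T V, T Z):
                            × closes — contains both Z and ~Z.
                          branch 2.1.2.2.1.1.2 (add F V, F Z):
                            × closes — contains both V and ~V.
                      branch 2.1.2.2.1.2 (add F V, T Z):
                        × closes — contains both V and ~V.
                  branch 2.1.2.2.2 (add F (V <-> Z), F W):
                    × closes — contains both W and ~W.
      branch 2.2 (add T (((V | Z) & X) & ~V)):
        T (((V | Z) & X) & ~V): α-rule — add T ((V | Z) & X), T ~V.
        × closes — contains both V and ~V.
All 23 branches close.
Every branch closed, so the negation is unsatisfiable and the formula is valid.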